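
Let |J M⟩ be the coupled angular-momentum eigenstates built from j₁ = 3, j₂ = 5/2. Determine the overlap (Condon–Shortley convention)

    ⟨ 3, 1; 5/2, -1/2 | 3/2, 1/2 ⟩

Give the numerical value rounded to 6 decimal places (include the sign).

√[4·4!2!1!/8! · 4!2!2!3!2!1!] = √(192/35)
  +(−1)^1/∏(1,3,1,1,1,0)! = -1/6  (running -1/6)
  +(−1)^2/∏(2,2,0,0,2,1)! = 1/8  (running -1/24)
⟨..|..⟩ = √(192/35)·(-1/24) = -0.097590

-0.097590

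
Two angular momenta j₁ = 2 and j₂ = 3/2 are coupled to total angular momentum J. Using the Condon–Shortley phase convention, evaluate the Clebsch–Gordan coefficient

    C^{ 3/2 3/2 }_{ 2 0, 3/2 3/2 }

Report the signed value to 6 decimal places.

triangle: 2!*2!*1!/6! = 4/720
(j±m)!: 2!*2!*3!*0!*3!*0! = 144
prefactor² = (2J+1)*Δ*N² = 16/5
  k=2: +1/(2!*0!*0!*1!*2!*0!) = 1/4
Σ = 1/4  ⇒  CG² = 16/5*1/4² = 1/5
CG = +√(1/5) = +0.447214

+√(1/5) = +0.447214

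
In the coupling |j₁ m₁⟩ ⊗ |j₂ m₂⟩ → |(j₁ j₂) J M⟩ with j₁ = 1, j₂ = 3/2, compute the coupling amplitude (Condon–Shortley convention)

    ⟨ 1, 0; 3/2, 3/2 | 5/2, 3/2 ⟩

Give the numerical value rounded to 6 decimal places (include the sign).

triangle: 0!*2!*3!/6! = 12/720
(j±m)!: 1!*1!*3!*0!*4!*1! = 144
prefactor² = (2J+1)*Δ*N² = 72/5
  k=0: +1/(0!*0!*1!*3!*1!*0!) = 1/6
Σ = 1/6  ⇒  CG² = 72/5*1/6² = 2/5
CG = +√(2/5) = +0.632456

+√(2/5) = +0.632456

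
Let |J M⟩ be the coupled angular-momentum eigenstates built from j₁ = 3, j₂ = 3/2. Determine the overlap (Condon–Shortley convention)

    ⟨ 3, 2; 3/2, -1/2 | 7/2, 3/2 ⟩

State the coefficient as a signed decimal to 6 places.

+0.654654  (= +√(3/7))

triangle: 1!·5!·2!/9! = 240/362880
(j±m)!: 5!·1!·1!·2!·5!·2! = 57600
prefactor² = (2J+1)·Δ·N² = 6400/21
  k=0: +1/(0!·1!·1!·1!·4!·1!) = 1/24
  k=1: −1/(1!·0!·0!·0!·5!·2!) = -1/240
Σ = 3/80  ⇒  CG² = 6400/21·3/80² = 3/7
CG = +√(3/7) = +0.654654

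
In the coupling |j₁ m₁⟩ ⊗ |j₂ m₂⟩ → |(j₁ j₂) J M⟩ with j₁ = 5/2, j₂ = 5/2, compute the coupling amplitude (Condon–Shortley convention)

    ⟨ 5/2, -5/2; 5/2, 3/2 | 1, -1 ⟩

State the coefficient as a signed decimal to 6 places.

triangle: 4!·1!·1!/7! = 24/5040
(j±m)!: 0!·5!·4!·1!·0!·2! = 5760
prefactor² = (2J+1)·Δ·N² = 576/7
  k=4: +1/(4!·0!·1!·0!·0!·1!) = 1/24
Σ = 1/24  ⇒  CG² = 576/7·1/24² = 1/7
CG = +√(1/7) = +0.377964

+√(1/7) = +0.377964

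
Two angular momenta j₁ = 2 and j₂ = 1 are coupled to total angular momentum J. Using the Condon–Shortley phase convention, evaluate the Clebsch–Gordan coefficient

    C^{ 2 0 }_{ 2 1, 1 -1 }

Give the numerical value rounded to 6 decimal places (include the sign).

√[5·1!3!1!/6! · 3!1!0!2!2!2!] = √(2)
  +(−1)^0/∏(0,1,1,0,2,1)! = 1/2  (running 1/2)
⟨..|..⟩ = √(2)·(1/2) = +0.707107

+0.707107  (= +√(1/2))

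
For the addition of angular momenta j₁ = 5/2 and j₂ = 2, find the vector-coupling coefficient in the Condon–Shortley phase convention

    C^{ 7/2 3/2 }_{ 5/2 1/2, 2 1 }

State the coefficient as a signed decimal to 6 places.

triangle: 1!*4!*3!/9! = 144/362880
(j±m)!: 3!*2!*3!*1!*5!*2! = 17280
prefactor² = (2J+1)*Δ*N² = 384/7
  k=0: +1/(0!*1!*2!*3!*2!*0!) = 1/24
  k=1: −1/(1!*0!*1!*2!*3!*1!) = -1/12
Σ = -1/24  ⇒  CG² = 384/7*(-1/24)² = 2/21
CG = −√(2/21) = -0.308607

−√(2/21) = -0.308607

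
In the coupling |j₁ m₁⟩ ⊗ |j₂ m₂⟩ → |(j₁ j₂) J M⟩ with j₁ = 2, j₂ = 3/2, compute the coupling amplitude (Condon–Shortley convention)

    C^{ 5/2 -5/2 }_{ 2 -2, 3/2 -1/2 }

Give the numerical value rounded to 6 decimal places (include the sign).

triangle: 1!·3!·2!/7! = 12/5040
(j±m)!: 0!·4!·1!·2!·0!·5! = 5760
prefactor² = (2J+1)·Δ·N² = 576/7
  k=1: −1/(1!·0!·3!·0!·0!·2!) = -1/12
Σ = -1/12  ⇒  CG² = 576/7·(-1/12)² = 4/7
CG = −√(4/7) = -0.755929

−√(4/7) ≈ -0.755929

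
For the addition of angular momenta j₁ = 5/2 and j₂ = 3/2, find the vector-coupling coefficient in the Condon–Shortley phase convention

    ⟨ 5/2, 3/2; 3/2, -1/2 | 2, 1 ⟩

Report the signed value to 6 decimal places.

+√(1/42) ≈ +0.154303

triangle: 2!·3!·1!/7! = 12/5040
(j±m)!: 4!·1!·1!·2!·3!·1! = 288
prefactor² = (2J+1)·Δ·N² = 24/7
  k=0: +1/(0!·2!·1!·1!·2!·0!) = 1/4
  k=1: −1/(1!·1!·0!·0!·3!·1!) = -1/6
Σ = 1/12  ⇒  CG² = 24/7·1/12² = 1/42
CG = +√(1/42) = +0.154303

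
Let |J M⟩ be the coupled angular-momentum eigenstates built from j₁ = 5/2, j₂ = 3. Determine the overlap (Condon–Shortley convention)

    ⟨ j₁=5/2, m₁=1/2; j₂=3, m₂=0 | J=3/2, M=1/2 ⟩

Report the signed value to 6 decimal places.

√[4·4!1!2!/8! · 3!2!3!3!2!1!] = √(144/35)
  +(−1)^1/∏(1,3,1,2,0,0)! = -1/12  (running -1/12)
  +(−1)^2/∏(2,2,0,1,1,1)! = 1/4  (running 1/6)
⟨..|..⟩ = √(144/35)·(1/6) = +0.338062

+0.338062  (= +√(4/35))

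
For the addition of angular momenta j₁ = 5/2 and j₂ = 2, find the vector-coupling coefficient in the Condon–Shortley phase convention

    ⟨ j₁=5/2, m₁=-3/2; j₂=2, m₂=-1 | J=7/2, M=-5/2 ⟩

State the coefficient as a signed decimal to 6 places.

triangle: 1!·4!·3!/9! = 144/362880
(j±m)!: 1!·4!·1!·3!·1!·6! = 103680
prefactor² = (2J+1)·Δ·N² = 2304/7
  k=0: +1/(0!·1!·4!·1!·0!·2!) = 1/48
  k=1: −1/(1!·0!·3!·0!·1!·3!) = -1/36
Σ = -1/144  ⇒  CG² = 2304/7·(-1/144)² = 1/63
CG = −√(1/63) = -0.125988

−√(1/63) = -0.125988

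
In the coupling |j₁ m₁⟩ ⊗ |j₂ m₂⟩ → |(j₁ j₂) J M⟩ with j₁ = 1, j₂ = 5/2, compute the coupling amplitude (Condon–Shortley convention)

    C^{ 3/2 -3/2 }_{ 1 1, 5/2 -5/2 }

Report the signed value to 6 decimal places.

√[4·2!0!3!/6! · 2!0!0!5!0!3!] = √(96)
  +(−1)^0/∏(0,2,0,0,0,3)! = 1/12  (running 1/12)
⟨..|..⟩ = √(96)·(1/12) = +0.816497

+0.816497  (= +√(2/3))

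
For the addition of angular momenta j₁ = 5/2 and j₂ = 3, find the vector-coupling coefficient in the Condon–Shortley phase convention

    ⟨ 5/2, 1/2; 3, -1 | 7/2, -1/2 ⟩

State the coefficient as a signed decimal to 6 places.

−√(1/63) = -0.125988

√[8·2!3!4!/10! · 3!2!2!4!3!4!] = √(9216/175)
  +(−1)^0/∏(0,2,2,2,1,2)! = 1/16  (running 1/16)
  +(−1)^1/∏(1,1,1,1,2,3)! = -1/12  (running -1/48)
  +(−1)^2/∏(2,0,0,0,3,4)! = 1/288  (running -5/288)
⟨..|..⟩ = √(9216/175)·(-5/288) = -0.125988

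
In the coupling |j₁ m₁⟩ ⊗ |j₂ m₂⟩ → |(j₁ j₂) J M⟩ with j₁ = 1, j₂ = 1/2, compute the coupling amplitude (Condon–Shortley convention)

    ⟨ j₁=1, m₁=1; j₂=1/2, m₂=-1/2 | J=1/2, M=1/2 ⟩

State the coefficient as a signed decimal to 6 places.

√[2·1!1!0!/3! · 2!0!0!1!1!0!] = √(2/3)
  +(−1)^0/∏(0,1,0,0,1,0)! = 1  (running 1)
⟨..|..⟩ = √(2/3)·(1) = +0.816497

+√(2/3) = +0.816497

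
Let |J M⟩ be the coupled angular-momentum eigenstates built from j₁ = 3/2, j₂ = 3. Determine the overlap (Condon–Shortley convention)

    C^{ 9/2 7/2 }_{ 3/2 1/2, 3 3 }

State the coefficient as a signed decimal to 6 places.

+0.577350  (= +√(1/3))

triangle: 0!*3!*6!/10! = 4320/3628800
(j±m)!: 2!*1!*6!*0!*8!*1! = 58060800
prefactor² = (2J+1)*Δ*N² = 691200
  k=0: +1/(0!*0!*1!*6!*2!*0!) = 1/1440
Σ = 1/1440  ⇒  CG² = 691200*1/1440² = 1/3
CG = +√(1/3) = +0.577350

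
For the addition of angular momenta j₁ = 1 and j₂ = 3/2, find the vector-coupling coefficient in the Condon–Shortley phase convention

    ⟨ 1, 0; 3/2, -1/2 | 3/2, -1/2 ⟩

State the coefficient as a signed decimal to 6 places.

√[4·1!1!2!/5! · 1!1!1!2!1!2!] = √(4/15)
  +(−1)^0/∏(0,1,1,1,0,1)! = 1  (running 1)
  +(−1)^1/∏(1,0,0,0,1,2)! = -1/2  (running 1/2)
⟨..|..⟩ = √(4/15)·(1/2) = +0.258199

+0.258199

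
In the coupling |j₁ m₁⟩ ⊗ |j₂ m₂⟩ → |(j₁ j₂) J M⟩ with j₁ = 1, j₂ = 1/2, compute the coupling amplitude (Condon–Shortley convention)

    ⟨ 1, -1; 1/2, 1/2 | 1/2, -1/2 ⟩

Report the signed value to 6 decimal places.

-0.816497

j₁+j₂−J=1  J+j₁−j₂=1  J−j₁+j₂=0  j₁+j₂+J+1=3
(j₁±m₁, j₂±m₂, J±M) = (0,2,1,0,0,1)
P² = 2/3
sum k=1..1:
  [1] −1/1 = -1
S = -1
C² = P²·S² = 2/3 ; C = -0.816497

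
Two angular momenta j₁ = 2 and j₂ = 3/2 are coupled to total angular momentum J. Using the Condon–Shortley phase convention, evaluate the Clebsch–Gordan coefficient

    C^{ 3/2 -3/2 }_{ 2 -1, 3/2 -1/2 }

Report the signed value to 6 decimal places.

-0.632456

j₁+j₂−J=2  J+j₁−j₂=2  J−j₁+j₂=1  j₁+j₂+J+1=6
(j₁±m₁, j₂±m₂, J±M) = (1,3,1,2,0,3)
P² = 8/5
sum k=1..1:
  [1] −1/2 = -1/2
S = -1/2
C² = P²·S² = 2/5 ; C = -0.632456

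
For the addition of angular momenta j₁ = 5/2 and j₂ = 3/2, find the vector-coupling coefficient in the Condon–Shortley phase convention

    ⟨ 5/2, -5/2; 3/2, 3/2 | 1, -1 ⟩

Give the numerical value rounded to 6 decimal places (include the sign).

-0.707107  (= −√(1/2))

√[3·3!2!0!/6! · 0!5!3!0!0!2!] = √(72)
  +(−1)^3/∏(3,0,2,0,0,0)! = -1/12  (running -1/12)
⟨..|..⟩ = √(72)·(-1/12) = -0.707107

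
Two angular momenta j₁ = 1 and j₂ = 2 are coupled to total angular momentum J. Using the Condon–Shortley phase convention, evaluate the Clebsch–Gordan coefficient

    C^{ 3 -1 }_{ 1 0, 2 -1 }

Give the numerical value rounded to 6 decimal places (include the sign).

√[7·0!2!4!/7! · 1!1!1!3!2!4!] = √(96/5)
  +(−1)^0/∏(0,0,1,1,1,3)! = 1/6  (running 1/6)
⟨..|..⟩ = √(96/5)·(1/6) = +0.730297

+√(8/15) = +0.730297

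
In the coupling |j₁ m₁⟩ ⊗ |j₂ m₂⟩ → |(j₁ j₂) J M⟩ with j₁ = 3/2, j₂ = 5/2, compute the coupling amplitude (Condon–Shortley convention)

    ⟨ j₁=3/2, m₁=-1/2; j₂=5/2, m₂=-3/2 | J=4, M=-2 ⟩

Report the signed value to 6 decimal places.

j₁+j₂−J=0  J+j₁−j₂=3  J−j₁+j₂=5  j₁+j₂+J+1=9
(j₁±m₁, j₂±m₂, J±M) = (1,2,1,4,2,6)
P² = 8640/7
sum k=0..0:
  [0] +1/48 = 1/48
S = 1/48
C² = P²·S² = 15/28 ; C = +0.731925

+0.731925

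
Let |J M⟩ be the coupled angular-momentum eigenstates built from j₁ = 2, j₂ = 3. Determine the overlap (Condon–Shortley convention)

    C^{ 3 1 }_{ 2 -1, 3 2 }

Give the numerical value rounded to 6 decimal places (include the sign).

j₁+j₂−J=2  J+j₁−j₂=2  J−j₁+j₂=4  j₁+j₂+J+1=9
(j₁±m₁, j₂±m₂, J±M) = (1,3,5,1,4,2)
P² = 64
sum k=1..2:
  [1] −1/48 = -1/48
  [2] +1/12 = 1/12
S = 1/16
C² = P²·S² = 1/4 ; C = +0.500000

+√(1/4) ≈ +0.500000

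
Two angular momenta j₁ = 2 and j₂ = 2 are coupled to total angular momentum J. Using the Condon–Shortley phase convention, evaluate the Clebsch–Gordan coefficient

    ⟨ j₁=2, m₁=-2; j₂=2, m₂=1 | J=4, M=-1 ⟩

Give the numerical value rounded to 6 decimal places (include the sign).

√[9·0!4!4!/9! · 0!4!3!1!3!5!] = √(10368/7)
  +(−1)^0/∏(0,0,4,3,0,1)! = 1/144  (running 1/144)
⟨..|..⟩ = √(10368/7)·(1/144) = +0.267261

+0.267261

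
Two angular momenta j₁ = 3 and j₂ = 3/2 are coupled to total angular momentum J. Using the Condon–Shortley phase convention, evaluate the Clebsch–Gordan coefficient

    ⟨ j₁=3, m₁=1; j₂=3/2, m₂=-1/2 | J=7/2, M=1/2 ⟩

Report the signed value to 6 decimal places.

√[8·1!5!2!/9! · 4!2!1!2!4!3!] = √(512/7)
  +(−1)^0/∏(0,1,2,1,3,1)! = 1/12  (running 1/12)
  +(−1)^1/∏(1,0,1,0,4,2)! = -1/48  (running 1/16)
⟨..|..⟩ = √(512/7)·(1/16) = +0.534522

+0.534522  (= +√(2/7))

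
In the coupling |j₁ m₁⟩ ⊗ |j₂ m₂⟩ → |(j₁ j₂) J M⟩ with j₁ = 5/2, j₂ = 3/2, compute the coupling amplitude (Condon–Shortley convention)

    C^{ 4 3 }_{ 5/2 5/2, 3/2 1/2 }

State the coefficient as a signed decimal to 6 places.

+√(3/8) = +0.612372

triangle: 0!*5!*3!/9! = 720/362880
(j±m)!: 5!*0!*2!*1!*7!*1! = 1209600
prefactor² = (2J+1)*Δ*N² = 21600
  k=0: +1/(0!*0!*0!*2!*5!*1!) = 1/240
Σ = 1/240  ⇒  CG² = 21600*1/240² = 3/8
CG = +√(3/8) = +0.612372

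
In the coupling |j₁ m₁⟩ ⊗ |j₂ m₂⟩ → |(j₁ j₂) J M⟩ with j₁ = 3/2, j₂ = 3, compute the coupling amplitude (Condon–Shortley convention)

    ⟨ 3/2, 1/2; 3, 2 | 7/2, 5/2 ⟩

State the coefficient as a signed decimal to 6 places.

-0.377964  (= −√(1/7))

triangle: 1!*2!*5!/9! = 240/362880
(j±m)!: 2!*1!*5!*1!*6!*1! = 172800
prefactor² = (2J+1)*Δ*N² = 6400/7
  k=0: +1/(0!*1!*1!*5!*1!*0!) = 1/120
  k=1: −1/(1!*0!*0!*4!*2!*1!) = -1/48
Σ = -1/80  ⇒  CG² = 6400/7*(-1/80)² = 1/7
CG = −√(1/7) = -0.377964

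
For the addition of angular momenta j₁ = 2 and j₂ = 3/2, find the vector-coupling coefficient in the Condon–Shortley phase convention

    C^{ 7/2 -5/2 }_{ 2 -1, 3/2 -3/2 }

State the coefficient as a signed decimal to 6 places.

√[8·0!4!3!/8! · 1!3!0!3!1!6!] = √(5184/7)
  +(−1)^0/∏(0,0,3,0,1,3)! = 1/36  (running 1/36)
⟨..|..⟩ = √(5184/7)·(1/36) = +0.755929

+√(4/7) ≈ +0.755929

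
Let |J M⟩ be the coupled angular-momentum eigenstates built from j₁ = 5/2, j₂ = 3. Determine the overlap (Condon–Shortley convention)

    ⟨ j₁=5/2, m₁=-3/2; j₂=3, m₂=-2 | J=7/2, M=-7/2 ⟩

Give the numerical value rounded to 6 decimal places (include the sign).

√[8·2!3!4!/10! · 1!4!1!5!0!7!] = √(9216)
  +(−1)^1/∏(1,1,3,0,0,4)! = -1/144  (running -1/144)
⟨..|..⟩ = √(9216)·(-1/144) = -0.666667

−√(4/9) ≈ -0.666667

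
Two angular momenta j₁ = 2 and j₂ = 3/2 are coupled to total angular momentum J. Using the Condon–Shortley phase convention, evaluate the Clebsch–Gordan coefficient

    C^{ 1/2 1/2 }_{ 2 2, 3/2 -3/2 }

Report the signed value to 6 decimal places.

+√(2/5) = +0.632456

√[2·3!1!0!/5! · 4!0!0!3!1!0!] = √(72/5)
  +(−1)^0/∏(0,3,0,0,1,0)! = 1/6  (running 1/6)
⟨..|..⟩ = √(72/5)·(1/6) = +0.632456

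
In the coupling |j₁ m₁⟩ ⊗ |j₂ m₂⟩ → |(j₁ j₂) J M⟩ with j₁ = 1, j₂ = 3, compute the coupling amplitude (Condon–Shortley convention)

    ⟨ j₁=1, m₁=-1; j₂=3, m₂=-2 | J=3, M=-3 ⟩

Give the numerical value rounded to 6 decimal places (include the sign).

-0.500000  (= −√(1/4))

triangle: 1!·1!·5!/8! = 120/40320
(j±m)!: 0!·2!·1!·5!·0!·6! = 172800
prefactor² = (2J+1)·Δ·N² = 3600
  k=1: −1/(1!·0!·1!·0!·0!·5!) = -1/120
Σ = -1/120  ⇒  CG² = 3600·(-1/120)² = 1/4
CG = −√(1/4) = -0.500000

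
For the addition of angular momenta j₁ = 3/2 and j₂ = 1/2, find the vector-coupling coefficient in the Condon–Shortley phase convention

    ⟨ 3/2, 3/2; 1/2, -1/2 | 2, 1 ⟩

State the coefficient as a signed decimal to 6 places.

+√(1/4) = +0.500000

triangle: 0!×3!×1!/5! = 6/120
(j±m)!: 3!×0!×0!×1!×3!×1! = 36
prefactor² = (2J+1)×Δ×N² = 9
  k=0: +1/(0!×0!×0!×0!×3!×1!) = 1/6
Σ = 1/6  ⇒  CG² = 9×1/6² = 1/4
CG = +√(1/4) = +0.500000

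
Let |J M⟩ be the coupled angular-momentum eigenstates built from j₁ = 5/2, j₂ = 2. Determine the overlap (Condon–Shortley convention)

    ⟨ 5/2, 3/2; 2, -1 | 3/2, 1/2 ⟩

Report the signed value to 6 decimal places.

j₁+j₂−J=3  J+j₁−j₂=2  J−j₁+j₂=1  j₁+j₂+J+1=7
(j₁±m₁, j₂±m₂, J±M) = (4,1,1,3,2,1)
P² = 96/35
sum k=0..1:
  [0] +1/6 = 1/6
  [1] −1/4 = -1/4
S = -1/12
C² = P²·S² = 2/105 ; C = -0.138013

−√(2/105) = -0.138013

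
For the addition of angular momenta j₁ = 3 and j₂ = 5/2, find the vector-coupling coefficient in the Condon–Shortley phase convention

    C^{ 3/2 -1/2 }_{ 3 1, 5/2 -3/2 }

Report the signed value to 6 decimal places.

j₁+j₂−J=4  J+j₁−j₂=2  J−j₁+j₂=1  j₁+j₂+J+1=8
(j₁±m₁, j₂±m₂, J±M) = (4,2,1,4,1,2)
P² = 384/35
sum k=0..1:
  [0] +1/48 = 1/48
  [1] −1/6 = -1/6
S = -7/48
C² = P²·S² = 7/30 ; C = -0.483046

-0.483046  (= −√(7/30))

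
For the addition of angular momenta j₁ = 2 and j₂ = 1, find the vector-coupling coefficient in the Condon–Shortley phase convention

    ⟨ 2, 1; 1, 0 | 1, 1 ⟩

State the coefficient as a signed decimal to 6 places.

-0.547723

√[3·2!2!0!/5! · 3!1!1!1!2!0!] = √(6/5)
  +(−1)^1/∏(1,1,0,0,2,0)! = -1/2  (running -1/2)
⟨..|..⟩ = √(6/5)·(-1/2) = -0.547723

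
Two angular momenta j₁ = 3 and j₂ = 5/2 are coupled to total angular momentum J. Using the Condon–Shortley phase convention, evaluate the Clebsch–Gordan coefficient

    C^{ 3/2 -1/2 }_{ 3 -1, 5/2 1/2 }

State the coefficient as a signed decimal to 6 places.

−√(1/105) = -0.097590

j₁+j₂−J=4  J+j₁−j₂=2  J−j₁+j₂=1  j₁+j₂+J+1=8
(j₁±m₁, j₂±m₂, J±M) = (2,4,3,2,1,2)
P² = 192/35
sum k=2..3:
  [2] +1/8 = 1/8
  [3] −1/6 = -1/6
S = -1/24
C² = P²·S² = 1/105 ; C = -0.097590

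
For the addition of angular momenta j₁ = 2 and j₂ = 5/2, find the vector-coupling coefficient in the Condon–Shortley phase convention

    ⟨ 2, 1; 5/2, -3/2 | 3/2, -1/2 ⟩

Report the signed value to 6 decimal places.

j₁+j₂−J=3  J+j₁−j₂=1  J−j₁+j₂=2  j₁+j₂+J+1=7
(j₁±m₁, j₂±m₂, J±M) = (3,1,1,4,1,2)
P² = 96/35
sum k=0..1:
  [0] +1/6 = 1/6
  [1] −1/4 = -1/4
S = -1/12
C² = P²·S² = 2/105 ; C = -0.138013

-0.138013  (= −√(2/105))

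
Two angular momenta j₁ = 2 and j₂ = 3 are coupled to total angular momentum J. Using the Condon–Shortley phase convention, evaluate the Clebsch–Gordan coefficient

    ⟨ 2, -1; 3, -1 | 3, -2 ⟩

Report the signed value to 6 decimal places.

-0.500000  (= −√(1/4))

√[7·2!2!4!/9! · 1!3!2!4!1!5!] = √(64)
  +(−1)^1/∏(1,1,2,1,0,3)! = -1/12  (running -1/12)
  +(−1)^2/∏(2,0,1,0,1,4)! = 1/48  (running -1/16)
⟨..|..⟩ = √(64)·(-1/16) = -0.500000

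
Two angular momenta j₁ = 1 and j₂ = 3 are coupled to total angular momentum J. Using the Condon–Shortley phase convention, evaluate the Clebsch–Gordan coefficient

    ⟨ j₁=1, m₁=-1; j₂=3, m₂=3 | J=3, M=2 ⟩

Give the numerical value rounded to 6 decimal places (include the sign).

-0.500000

j₁+j₂−J=1  J+j₁−j₂=1  J−j₁+j₂=5  j₁+j₂+J+1=8
(j₁±m₁, j₂±m₂, J±M) = (0,2,6,0,5,1)
P² = 3600
sum k=1..1:
  [1] −1/120 = -1/120
S = -1/120
C² = P²·S² = 1/4 ; C = -0.500000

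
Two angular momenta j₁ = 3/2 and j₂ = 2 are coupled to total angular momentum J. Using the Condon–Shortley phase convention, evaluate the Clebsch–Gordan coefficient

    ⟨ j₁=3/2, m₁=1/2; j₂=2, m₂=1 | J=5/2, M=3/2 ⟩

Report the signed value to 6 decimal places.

-0.169031  (= −√(1/35))

triangle: 1!×2!×3!/7! = 12/5040
(j±m)!: 2!×1!×3!×1!×4!×1! = 288
prefactor² = (2J+1)×Δ×N² = 144/35
  k=0: +1/(0!×1!×1!×3!×1!×0!) = 1/6
  k=1: −1/(1!×0!×0!×2!×2!×1!) = -1/4
Σ = -1/12  ⇒  CG² = 144/35×(-1/12)² = 1/35
CG = −√(1/35) = -0.169031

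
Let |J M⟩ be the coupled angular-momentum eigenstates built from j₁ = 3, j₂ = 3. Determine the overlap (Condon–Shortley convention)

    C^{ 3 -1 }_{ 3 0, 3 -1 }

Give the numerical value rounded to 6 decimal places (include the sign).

√[7·3!3!3!/10! · 3!3!2!4!2!4!] = √(864/25)
  +(−1)^0/∏(0,3,3,2,0,1)! = 1/72  (running 1/72)
  +(−1)^1/∏(1,2,2,1,1,2)! = -1/8  (running -1/9)
  +(−1)^2/∏(2,1,1,0,2,3)! = 1/24  (running -5/72)
⟨..|..⟩ = √(864/25)·(-5/72) = -0.408248

−√(1/6) = -0.408248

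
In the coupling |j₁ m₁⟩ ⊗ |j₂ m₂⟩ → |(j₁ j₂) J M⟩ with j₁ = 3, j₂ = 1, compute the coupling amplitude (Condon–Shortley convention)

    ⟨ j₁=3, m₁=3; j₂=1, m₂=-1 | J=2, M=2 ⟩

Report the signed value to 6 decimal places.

√[5·2!4!0!/7! · 6!0!0!2!4!0!] = √(11520/7)
  +(−1)^0/∏(0,2,0,0,4,0)! = 1/48  (running 1/48)
⟨..|..⟩ = √(11520/7)·(1/48) = +0.845154

+√(5/7) = +0.845154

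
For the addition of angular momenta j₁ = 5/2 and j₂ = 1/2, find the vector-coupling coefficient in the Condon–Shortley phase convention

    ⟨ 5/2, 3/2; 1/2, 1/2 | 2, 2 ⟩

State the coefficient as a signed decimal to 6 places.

-0.408248  (= −√(1/6))

triangle: 1!·4!·0!/6! = 24/720
(j±m)!: 4!·1!·1!·0!·4!·0! = 576
prefactor² = (2J+1)·Δ·N² = 96
  k=1: −1/(1!·0!·0!·0!·4!·0!) = -1/24
Σ = -1/24  ⇒  CG² = 96·(-1/24)² = 1/6
CG = −√(1/6) = -0.408248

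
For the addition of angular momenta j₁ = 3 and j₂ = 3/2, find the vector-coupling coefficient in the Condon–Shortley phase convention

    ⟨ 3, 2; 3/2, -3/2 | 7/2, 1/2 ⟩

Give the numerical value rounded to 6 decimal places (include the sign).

triangle: 1!×5!×2!/9! = 240/362880
(j±m)!: 5!×1!×0!×3!×4!×3! = 103680
prefactor² = (2J+1)×Δ×N² = 3840/7
  k=0: +1/(0!×1!×1!×0!×4!×2!) = 1/48
Σ = 1/48  ⇒  CG² = 3840/7×1/48² = 5/21
CG = +√(5/21) = +0.487950

+0.487950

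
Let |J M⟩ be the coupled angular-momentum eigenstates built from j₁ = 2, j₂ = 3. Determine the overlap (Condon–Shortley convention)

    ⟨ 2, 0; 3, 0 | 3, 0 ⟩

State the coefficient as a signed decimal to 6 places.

√[7·2!2!4!/9! · 2!2!3!3!3!3!] = √(48/5)
  +(−1)^0/∏(0,2,2,3,0,1)! = 1/24  (running 1/24)
  +(−1)^1/∏(1,1,1,2,1,2)! = -1/4  (running -5/24)
  +(−1)^2/∏(2,0,0,1,2,3)! = 1/24  (running -1/6)
⟨..|..⟩ = √(48/5)·(-1/6) = -0.516398

-0.516398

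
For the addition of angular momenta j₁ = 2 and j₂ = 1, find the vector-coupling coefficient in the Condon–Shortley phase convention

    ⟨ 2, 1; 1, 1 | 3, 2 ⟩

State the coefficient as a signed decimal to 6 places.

triangle: 0!×4!×2!/7! = 48/5040
(j±m)!: 3!×1!×2!×0!×5!×1! = 1440
prefactor² = (2J+1)×Δ×N² = 96
  k=0: +1/(0!×0!×1!×2!×3!×0!) = 1/12
Σ = 1/12  ⇒  CG² = 96×1/12² = 2/3
CG = +√(2/3) = +0.816497

+√(2/3) ≈ +0.816497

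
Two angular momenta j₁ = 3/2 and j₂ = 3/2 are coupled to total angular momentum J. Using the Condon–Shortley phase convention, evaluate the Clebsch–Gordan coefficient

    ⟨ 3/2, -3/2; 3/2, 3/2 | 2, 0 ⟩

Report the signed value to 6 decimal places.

−√(1/4) ≈ -0.500000

√[5·1!2!2!/6! · 0!3!3!0!2!2!] = √(4)
  +(−1)^1/∏(1,0,2,2,0,0)! = -1/4  (running -1/4)
⟨..|..⟩ = √(4)·(-1/4) = -0.500000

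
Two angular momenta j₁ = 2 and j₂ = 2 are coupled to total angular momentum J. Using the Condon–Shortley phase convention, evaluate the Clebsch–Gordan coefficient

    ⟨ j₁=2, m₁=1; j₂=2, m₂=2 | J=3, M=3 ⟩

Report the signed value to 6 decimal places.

√[7·1!3!3!/8! · 3!1!4!0!6!0!] = √(648)
  +(−1)^1/∏(1,0,0,3,3,0)! = -1/36  (running -1/36)
⟨..|..⟩ = √(648)·(-1/36) = -0.707107

−√(1/2) = -0.707107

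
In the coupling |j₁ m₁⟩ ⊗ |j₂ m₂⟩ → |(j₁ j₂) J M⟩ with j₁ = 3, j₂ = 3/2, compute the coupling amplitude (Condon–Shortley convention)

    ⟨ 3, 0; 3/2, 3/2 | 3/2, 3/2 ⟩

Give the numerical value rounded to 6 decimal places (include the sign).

-0.169031

√[4·3!3!0!/7! · 3!3!3!0!3!0!] = √(1296/35)
  +(−1)^3/∏(3,0,0,0,3,0)! = -1/36  (running -1/36)
⟨..|..⟩ = √(1296/35)·(-1/36) = -0.169031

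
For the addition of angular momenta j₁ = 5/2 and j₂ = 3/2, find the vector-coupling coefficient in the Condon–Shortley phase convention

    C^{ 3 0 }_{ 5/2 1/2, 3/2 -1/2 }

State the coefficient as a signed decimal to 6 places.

triangle: 1!*4!*2!/8! = 48/40320
(j±m)!: 3!*2!*1!*2!*3!*3! = 864
prefactor² = (2J+1)*Δ*N² = 36/5
  k=0: +1/(0!*1!*2!*1!*2!*1!) = 1/4
  k=1: −1/(1!*0!*1!*0!*3!*2!) = -1/12
Σ = 1/6  ⇒  CG² = 36/5*1/6² = 1/5
CG = +√(1/5) = +0.447214

+√(1/5) = +0.447214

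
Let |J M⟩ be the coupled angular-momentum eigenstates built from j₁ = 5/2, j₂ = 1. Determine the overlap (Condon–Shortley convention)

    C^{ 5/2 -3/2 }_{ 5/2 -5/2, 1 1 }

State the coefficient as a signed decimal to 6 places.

-0.534522

√[6·1!4!1!/7! · 0!5!2!0!1!4!] = √(1152/7)
  +(−1)^1/∏(1,0,4,1,0,0)! = -1/24  (running -1/24)
⟨..|..⟩ = √(1152/7)·(-1/24) = -0.534522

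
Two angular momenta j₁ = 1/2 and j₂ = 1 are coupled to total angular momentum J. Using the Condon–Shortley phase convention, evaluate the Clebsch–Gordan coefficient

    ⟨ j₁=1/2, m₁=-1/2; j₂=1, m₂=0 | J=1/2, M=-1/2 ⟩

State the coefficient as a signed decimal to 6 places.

triangle: 1!*0!*1!/3! = 1/6
(j±m)!: 0!*1!*1!*1!*0!*1! = 1
prefactor² = (2J+1)*Δ*N² = 1/3
  k=1: −1/(1!*0!*0!*0!*0!*1!) = -1
Σ = -1  ⇒  CG² = 1/3*(-1)² = 1/3
CG = −√(1/3) = -0.577350

-0.577350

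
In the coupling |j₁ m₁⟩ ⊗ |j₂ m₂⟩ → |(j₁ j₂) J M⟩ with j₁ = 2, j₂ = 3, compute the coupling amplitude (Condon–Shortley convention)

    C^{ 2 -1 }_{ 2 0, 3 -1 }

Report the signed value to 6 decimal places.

−√(1/7) = -0.377964

triangle: 3!*1!*3!/8! = 36/40320
(j±m)!: 2!*2!*2!*4!*1!*3! = 1152
prefactor² = (2J+1)*Δ*N² = 36/7
  k=1: −1/(1!*2!*1!*1!*0!*2!) = -1/4
  k=2: +1/(2!*1!*0!*0!*1!*3!) = 1/12
Σ = -1/6  ⇒  CG² = 36/7*(-1/6)² = 1/7
CG = −√(1/7) = -0.377964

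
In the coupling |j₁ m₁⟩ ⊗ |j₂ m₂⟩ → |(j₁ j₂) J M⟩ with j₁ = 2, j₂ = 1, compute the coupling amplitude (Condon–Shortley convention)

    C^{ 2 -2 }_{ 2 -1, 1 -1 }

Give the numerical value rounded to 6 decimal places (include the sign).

triangle: 1!×3!×1!/6! = 6/720
(j±m)!: 1!×3!×0!×2!×0!×4! = 288
prefactor² = (2J+1)×Δ×N² = 12
  k=0: +1/(0!×1!×3!×0!×0!×1!) = 1/6
Σ = 1/6  ⇒  CG² = 12×1/6² = 1/3
CG = +√(1/3) = +0.577350

+√(1/3) = +0.577350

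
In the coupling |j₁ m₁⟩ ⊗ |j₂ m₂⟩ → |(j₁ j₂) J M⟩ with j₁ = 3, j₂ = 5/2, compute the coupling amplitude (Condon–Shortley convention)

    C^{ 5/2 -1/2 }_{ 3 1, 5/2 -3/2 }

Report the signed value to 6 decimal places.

j₁+j₂−J=3  J+j₁−j₂=3  J−j₁+j₂=2  j₁+j₂+J+1=9
(j₁±m₁, j₂±m₂, J±M) = (4,2,1,4,2,3)
P² = 576/35
sum k=0..1:
  [0] +1/12 = 1/12
  [1] −1/8 = -1/8
S = -1/24
C² = P²·S² = 1/35 ; C = -0.169031

-0.169031  (= −√(1/35))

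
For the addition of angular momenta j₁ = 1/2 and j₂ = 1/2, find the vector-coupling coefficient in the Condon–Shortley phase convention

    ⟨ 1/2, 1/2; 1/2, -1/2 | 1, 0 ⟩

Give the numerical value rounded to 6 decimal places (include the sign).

+√(1/2) ≈ +0.707107

triangle: 0!*1!*1!/3! = 1/6
(j±m)!: 1!*0!*0!*1!*1!*1! = 1
prefactor² = (2J+1)*Δ*N² = 1/2
  k=0: +1/(0!*0!*0!*0!*1!*1!) = 1
Σ = 1  ⇒  CG² = 1/2*1² = 1/2
CG = +√(1/2) = +0.707107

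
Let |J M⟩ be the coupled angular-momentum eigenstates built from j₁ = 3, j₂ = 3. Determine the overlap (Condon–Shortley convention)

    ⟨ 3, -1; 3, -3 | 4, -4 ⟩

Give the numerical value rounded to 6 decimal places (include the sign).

j₁+j₂−J=2  J+j₁−j₂=4  J−j₁+j₂=4  j₁+j₂+J+1=11
(j₁±m₁, j₂±m₂, J±M) = (2,4,0,6,0,8)
P² = 3981312/11
sum k=0..0:
  [0] +1/1152 = 1/1152
S = 1/1152
C² = P²·S² = 3/11 ; C = +0.522233

+√(3/11) = +0.522233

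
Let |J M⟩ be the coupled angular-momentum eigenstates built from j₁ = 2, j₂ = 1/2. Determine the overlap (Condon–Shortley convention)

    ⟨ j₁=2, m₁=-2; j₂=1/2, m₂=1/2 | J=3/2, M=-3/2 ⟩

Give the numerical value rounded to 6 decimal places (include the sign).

√[4·1!3!0!/5! · 0!4!1!0!0!3!] = √(144/5)
  +(−1)^1/∏(1,0,3,0,0,0)! = -1/6  (running -1/6)
⟨..|..⟩ = √(144/5)·(-1/6) = -0.894427

−√(4/5) = -0.894427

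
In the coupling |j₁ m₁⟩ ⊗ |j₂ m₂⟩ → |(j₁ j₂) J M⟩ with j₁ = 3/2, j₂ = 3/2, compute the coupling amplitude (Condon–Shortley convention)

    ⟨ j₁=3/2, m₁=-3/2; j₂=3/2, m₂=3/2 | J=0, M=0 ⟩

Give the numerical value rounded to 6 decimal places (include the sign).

triangle: 3!*0!*0!/4! = 6/24
(j±m)!: 0!*3!*3!*0!*0!*0! = 36
prefactor² = (2J+1)*Δ*N² = 9
  k=3: −1/(3!*0!*0!*0!*0!*0!) = -1/6
Σ = -1/6  ⇒  CG² = 9*(-1/6)² = 1/4
CG = −√(1/4) = -0.500000

−√(1/4) ≈ -0.500000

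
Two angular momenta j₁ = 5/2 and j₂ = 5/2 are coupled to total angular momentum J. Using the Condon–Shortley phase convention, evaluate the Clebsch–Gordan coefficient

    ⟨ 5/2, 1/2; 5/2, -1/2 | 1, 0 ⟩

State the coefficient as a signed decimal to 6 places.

j₁+j₂−J=4  J+j₁−j₂=1  J−j₁+j₂=1  j₁+j₂+J+1=7
(j₁±m₁, j₂±m₂, J±M) = (3,2,2,3,1,1)
P² = 72/35
sum k=1..2:
  [1] −1/6 = -1/6
  [2] +1/4 = 1/4
S = 1/12
C² = P²·S² = 1/70 ; C = +0.119523

+0.119523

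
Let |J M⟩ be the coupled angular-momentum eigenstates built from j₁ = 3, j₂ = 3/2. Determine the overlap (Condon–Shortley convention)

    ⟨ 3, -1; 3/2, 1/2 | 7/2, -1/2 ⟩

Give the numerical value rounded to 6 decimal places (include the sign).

j₁+j₂−J=1  J+j₁−j₂=5  J−j₁+j₂=2  j₁+j₂+J+1=9
(j₁±m₁, j₂±m₂, J±M) = (2,4,2,1,3,4)
P² = 512/7
sum k=0..1:
  [0] +1/48 = 1/48
  [1] −1/12 = -1/12
S = -1/16
C² = P²·S² = 2/7 ; C = -0.534522

−√(2/7) = -0.534522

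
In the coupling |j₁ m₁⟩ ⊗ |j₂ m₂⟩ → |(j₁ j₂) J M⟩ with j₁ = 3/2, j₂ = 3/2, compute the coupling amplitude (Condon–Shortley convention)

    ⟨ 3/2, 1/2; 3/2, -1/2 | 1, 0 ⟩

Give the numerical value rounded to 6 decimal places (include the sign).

√[3·2!1!1!/5! · 2!1!1!2!1!1!] = √(1/5)
  +(−1)^0/∏(0,2,1,1,0,0)! = 1/2  (running 1/2)
  +(−1)^1/∏(1,1,0,0,1,1)! = -1  (running -1/2)
⟨..|..⟩ = √(1/5)·(-1/2) = -0.223607

-0.223607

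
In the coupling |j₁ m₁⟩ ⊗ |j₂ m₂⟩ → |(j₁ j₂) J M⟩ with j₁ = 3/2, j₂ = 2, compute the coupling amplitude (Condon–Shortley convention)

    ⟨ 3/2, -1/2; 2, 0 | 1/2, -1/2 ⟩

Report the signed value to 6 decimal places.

j₁+j₂−J=3  J+j₁−j₂=0  J−j₁+j₂=1  j₁+j₂+J+1=5
(j₁±m₁, j₂±m₂, J±M) = (1,2,2,2,0,1)
P² = 4/5
sum k=2..2:
  [2] +1/2 = 1/2
S = 1/2
C² = P²·S² = 1/5 ; C = +0.447214

+0.447214  (= +√(1/5))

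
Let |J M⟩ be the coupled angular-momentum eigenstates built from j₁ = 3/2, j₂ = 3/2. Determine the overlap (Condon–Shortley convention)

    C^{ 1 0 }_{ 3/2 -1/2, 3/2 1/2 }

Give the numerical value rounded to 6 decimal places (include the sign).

√[3·2!1!1!/5! · 1!2!2!1!1!1!] = √(1/5)
  +(−1)^1/∏(1,1,1,1,0,0)! = -1  (running -1)
  +(−1)^2/∏(2,0,0,0,1,1)! = 1/2  (running -1/2)
⟨..|..⟩ = √(1/5)·(-1/2) = -0.223607

-0.223607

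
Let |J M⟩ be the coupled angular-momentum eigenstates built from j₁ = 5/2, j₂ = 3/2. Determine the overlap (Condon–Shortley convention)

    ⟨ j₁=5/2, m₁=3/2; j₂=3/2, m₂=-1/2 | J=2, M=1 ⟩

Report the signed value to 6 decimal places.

+0.154303  (= +√(1/42))

j₁+j₂−J=2  J+j₁−j₂=3  J−j₁+j₂=1  j₁+j₂+J+1=7
(j₁±m₁, j₂±m₂, J±M) = (4,1,1,2,3,1)
P² = 24/7
sum k=0..1:
  [0] +1/4 = 1/4
  [1] −1/6 = -1/6
S = 1/12
C² = P²·S² = 1/42 ; C = +0.154303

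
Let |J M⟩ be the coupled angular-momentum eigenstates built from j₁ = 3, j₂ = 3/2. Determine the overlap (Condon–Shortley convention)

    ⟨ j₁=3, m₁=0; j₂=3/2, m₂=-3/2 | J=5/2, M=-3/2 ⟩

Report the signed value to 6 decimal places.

triangle: 2!·4!·1!/8! = 48/40320
(j±m)!: 3!·3!·0!·3!·1!·4! = 5184
prefactor² = (2J+1)·Δ·N² = 1296/35
  k=0: +1/(0!·2!·3!·0!·1!·1!) = 1/12
Σ = 1/12  ⇒  CG² = 1296/35·1/12² = 9/35
CG = +√(9/35) = +0.507093

+0.507093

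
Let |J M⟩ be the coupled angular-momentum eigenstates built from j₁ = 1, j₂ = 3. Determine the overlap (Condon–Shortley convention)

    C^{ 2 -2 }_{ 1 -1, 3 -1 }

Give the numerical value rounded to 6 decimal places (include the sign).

√[5·2!0!4!/7! · 0!2!2!4!0!4!] = √(768/7)
  +(−1)^2/∏(2,0,0,0,0,4)! = 1/48  (running 1/48)
⟨..|..⟩ = √(768/7)·(1/48) = +0.218218

+√(1/21) = +0.218218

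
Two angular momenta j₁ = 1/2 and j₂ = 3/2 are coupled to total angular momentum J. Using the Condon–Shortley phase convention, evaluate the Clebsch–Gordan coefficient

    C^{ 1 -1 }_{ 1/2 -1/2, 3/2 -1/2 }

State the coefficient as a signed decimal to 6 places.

-0.500000

triangle: 1!×0!×2!/4! = 2/24
(j±m)!: 0!×1!×1!×2!×0!×2! = 4
prefactor² = (2J+1)×Δ×N² = 1
  k=1: −1/(1!×0!×0!×0!×0!×2!) = -1/2
Σ = -1/2  ⇒  CG² = 1×(-1/2)² = 1/4
CG = −√(1/4) = -0.500000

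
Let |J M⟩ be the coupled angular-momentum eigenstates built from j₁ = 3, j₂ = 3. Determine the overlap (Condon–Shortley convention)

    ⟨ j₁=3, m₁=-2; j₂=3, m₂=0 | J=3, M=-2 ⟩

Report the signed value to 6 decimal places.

+0.408248

j₁+j₂−J=3  J+j₁−j₂=3  J−j₁+j₂=3  j₁+j₂+J+1=10
(j₁±m₁, j₂±m₂, J±M) = (1,5,3,3,1,5)
P² = 216
sum k=2..3:
  [2] +1/24 = 1/24
  [3] −1/72 = -1/72
S = 1/36
C² = P²·S² = 1/6 ; C = +0.408248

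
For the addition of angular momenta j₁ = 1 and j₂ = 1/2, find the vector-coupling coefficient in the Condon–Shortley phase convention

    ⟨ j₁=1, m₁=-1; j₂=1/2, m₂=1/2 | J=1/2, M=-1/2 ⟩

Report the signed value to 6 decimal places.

√[2·1!1!0!/3! · 0!2!1!0!0!1!] = √(2/3)
  +(−1)^1/∏(1,0,1,0,0,0)! = -1  (running -1)
⟨..|..⟩ = √(2/3)·(-1) = -0.816497

−√(2/3) ≈ -0.816497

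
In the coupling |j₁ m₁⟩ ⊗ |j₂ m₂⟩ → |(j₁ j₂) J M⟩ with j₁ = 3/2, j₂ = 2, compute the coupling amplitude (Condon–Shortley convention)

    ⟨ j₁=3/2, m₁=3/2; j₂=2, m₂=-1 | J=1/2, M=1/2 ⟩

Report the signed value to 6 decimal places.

+√(1/10) = +0.316228

triangle: 3!*0!*1!/5! = 6/120
(j±m)!: 3!*0!*1!*3!*1!*0! = 36
prefactor² = (2J+1)*Δ*N² = 18/5
  k=0: +1/(0!*3!*0!*1!*0!*0!) = 1/6
Σ = 1/6  ⇒  CG² = 18/5*1/6² = 1/10
CG = +√(1/10) = +0.316228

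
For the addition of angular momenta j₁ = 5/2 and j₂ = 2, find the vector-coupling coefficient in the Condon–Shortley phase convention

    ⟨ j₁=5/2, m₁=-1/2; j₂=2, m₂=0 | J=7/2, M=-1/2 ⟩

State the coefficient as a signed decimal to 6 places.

j₁+j₂−J=1  J+j₁−j₂=4  J−j₁+j₂=3  j₁+j₂+J+1=9
(j₁±m₁, j₂±m₂, J±M) = (2,3,2,2,3,4)
P² = 768/35
sum k=0..1:
  [0] +1/12 = 1/12
  [1] −1/8 = -1/8
S = -1/24
C² = P²·S² = 4/105 ; C = -0.195180

−√(4/105) ≈ -0.195180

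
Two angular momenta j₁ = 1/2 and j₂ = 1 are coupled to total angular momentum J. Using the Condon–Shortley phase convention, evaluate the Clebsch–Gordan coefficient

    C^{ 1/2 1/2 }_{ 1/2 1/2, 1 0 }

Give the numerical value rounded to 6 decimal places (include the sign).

+√(1/3) = +0.577350

√[2·1!0!1!/3! · 1!0!1!1!1!0!] = √(1/3)
  +(−1)^0/∏(0,1,0,1,0,0)! = 1  (running 1)
⟨..|..⟩ = √(1/3)·(1) = +0.577350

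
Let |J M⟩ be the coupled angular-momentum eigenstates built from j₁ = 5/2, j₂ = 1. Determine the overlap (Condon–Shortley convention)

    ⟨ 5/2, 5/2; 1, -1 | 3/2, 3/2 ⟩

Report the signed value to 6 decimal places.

√[4·2!3!0!/6! · 5!0!0!2!3!0!] = √(96)
  +(−1)^0/∏(0,2,0,0,3,0)! = 1/12  (running 1/12)
⟨..|..⟩ = √(96)·(1/12) = +0.816497

+√(2/3) = +0.816497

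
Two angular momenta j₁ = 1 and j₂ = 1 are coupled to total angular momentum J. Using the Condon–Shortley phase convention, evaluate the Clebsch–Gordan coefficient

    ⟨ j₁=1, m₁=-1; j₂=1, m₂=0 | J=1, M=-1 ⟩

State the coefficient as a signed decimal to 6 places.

√[3·1!1!1!/4! · 0!2!1!1!0!2!] = √(1/2)
  +(−1)^1/∏(1,0,1,0,0,1)! = -1  (running -1)
⟨..|..⟩ = √(1/2)·(-1) = -0.707107

−√(1/2) = -0.707107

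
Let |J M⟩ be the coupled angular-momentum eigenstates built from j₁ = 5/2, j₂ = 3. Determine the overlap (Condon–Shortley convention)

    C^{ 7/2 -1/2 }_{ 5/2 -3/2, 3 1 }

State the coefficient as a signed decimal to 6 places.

+√(8/63) = +0.356348

√[8·2!3!4!/10! · 1!4!4!2!3!4!] = √(18432/175)
  +(−1)^1/∏(1,1,3,3,0,1)! = -1/36  (running -1/36)
  +(−1)^2/∏(2,0,2,2,1,2)! = 1/16  (running 5/144)
⟨..|..⟩ = √(18432/175)·(5/144) = +0.356348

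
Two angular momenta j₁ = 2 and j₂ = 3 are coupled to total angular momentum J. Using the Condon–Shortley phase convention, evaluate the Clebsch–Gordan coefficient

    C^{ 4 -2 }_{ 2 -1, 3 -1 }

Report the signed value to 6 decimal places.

√[9·1!3!5!/10! · 1!3!2!4!2!6!] = √(5184/7)
  +(−1)^0/∏(0,1,3,2,0,3)! = 1/72  (running 1/72)
  +(−1)^1/∏(1,0,2,1,1,4)! = -1/48  (running -1/144)
⟨..|..⟩ = √(5184/7)·(-1/144) = -0.188982

−√(1/28) = -0.188982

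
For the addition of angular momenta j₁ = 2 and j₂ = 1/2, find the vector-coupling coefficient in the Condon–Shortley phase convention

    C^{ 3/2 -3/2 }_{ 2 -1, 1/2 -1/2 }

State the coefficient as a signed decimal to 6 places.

+√(1/5) ≈ +0.447214

triangle: 1!×3!×0!/5! = 6/120
(j±m)!: 1!×3!×0!×1!×0!×3! = 36
prefactor² = (2J+1)×Δ×N² = 36/5
  k=0: +1/(0!×1!×3!×0!×0!×0!) = 1/6
Σ = 1/6  ⇒  CG² = 36/5×1/6² = 1/5
CG = +√(1/5) = +0.447214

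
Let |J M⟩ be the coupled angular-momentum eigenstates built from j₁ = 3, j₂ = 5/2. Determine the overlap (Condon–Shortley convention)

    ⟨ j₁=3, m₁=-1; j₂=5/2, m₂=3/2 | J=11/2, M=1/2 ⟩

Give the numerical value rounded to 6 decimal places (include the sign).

+0.402911

j₁+j₂−J=0  J+j₁−j₂=6  J−j₁+j₂=5  j₁+j₂+J+1=12
(j₁±m₁, j₂±m₂, J±M) = (2,4,4,1,6,5)
P² = 16588800/77
sum k=0..0:
  [0] +1/1152 = 1/1152
S = 1/1152
C² = P²·S² = 25/154 ; C = +0.402911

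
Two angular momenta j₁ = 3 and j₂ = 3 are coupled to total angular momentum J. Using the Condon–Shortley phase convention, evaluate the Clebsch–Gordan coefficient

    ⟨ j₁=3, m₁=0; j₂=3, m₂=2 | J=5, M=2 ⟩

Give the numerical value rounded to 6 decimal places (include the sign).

−√(1/3) = -0.577350

√[11·1!5!5!/12! · 3!3!5!1!7!3!] = √(43200)
  +(−1)^0/∏(0,1,3,5,2,0)! = 1/1440  (running 1/1440)
  +(−1)^1/∏(1,0,2,4,3,1)! = -1/288  (running -1/360)
⟨..|..⟩ = √(43200)·(-1/360) = -0.577350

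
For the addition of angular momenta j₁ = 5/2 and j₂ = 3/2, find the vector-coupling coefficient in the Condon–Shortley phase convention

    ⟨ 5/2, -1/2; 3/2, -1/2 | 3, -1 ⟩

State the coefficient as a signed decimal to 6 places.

triangle: 1!*4!*2!/8! = 48/40320
(j±m)!: 2!*3!*1!*2!*2!*4! = 1152
prefactor² = (2J+1)*Δ*N² = 48/5
  k=0: +1/(0!*1!*3!*1!*1!*1!) = 1/6
  k=1: −1/(1!*0!*2!*0!*2!*2!) = -1/8
Σ = 1/24  ⇒  CG² = 48/5*1/24² = 1/60
CG = +√(1/60) = +0.129099

+0.129099  (= +√(1/60))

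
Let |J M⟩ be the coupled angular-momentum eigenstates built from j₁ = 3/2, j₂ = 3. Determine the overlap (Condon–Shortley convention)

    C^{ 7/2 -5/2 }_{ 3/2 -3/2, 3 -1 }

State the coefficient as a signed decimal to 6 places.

√[8·1!2!5!/9! · 0!3!2!4!1!6!] = √(7680/7)
  +(−1)^1/∏(1,0,2,1,0,4)! = -1/48  (running -1/48)
⟨..|..⟩ = √(7680/7)·(-1/48) = -0.690066

−√(10/21) ≈ -0.690066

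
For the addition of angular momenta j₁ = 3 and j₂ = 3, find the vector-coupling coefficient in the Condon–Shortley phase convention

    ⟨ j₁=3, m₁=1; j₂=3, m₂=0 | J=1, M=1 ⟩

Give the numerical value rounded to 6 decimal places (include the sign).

triangle: 5!×1!×1!/8! = 120/40320
(j±m)!: 4!×2!×3!×3!×2!×0! = 3456
prefactor² = (2J+1)×Δ×N² = 216/7
  k=2: +1/(2!×3!×0!×1!×1!×0!) = 1/12
Σ = 1/12  ⇒  CG² = 216/7×1/12² = 3/14
CG = +√(3/14) = +0.462910

+√(3/14) = +0.462910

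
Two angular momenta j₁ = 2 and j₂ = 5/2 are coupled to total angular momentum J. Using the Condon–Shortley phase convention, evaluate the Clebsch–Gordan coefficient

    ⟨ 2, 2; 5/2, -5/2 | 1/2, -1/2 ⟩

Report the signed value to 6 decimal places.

+√(1/3) = +0.577350

j₁+j₂−J=4  J+j₁−j₂=0  J−j₁+j₂=1  j₁+j₂+J+1=6
(j₁±m₁, j₂±m₂, J±M) = (4,0,0,5,0,1)
P² = 192
sum k=0..0:
  [0] +1/24 = 1/24
S = 1/24
C² = P²·S² = 1/3 ; C = +0.577350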